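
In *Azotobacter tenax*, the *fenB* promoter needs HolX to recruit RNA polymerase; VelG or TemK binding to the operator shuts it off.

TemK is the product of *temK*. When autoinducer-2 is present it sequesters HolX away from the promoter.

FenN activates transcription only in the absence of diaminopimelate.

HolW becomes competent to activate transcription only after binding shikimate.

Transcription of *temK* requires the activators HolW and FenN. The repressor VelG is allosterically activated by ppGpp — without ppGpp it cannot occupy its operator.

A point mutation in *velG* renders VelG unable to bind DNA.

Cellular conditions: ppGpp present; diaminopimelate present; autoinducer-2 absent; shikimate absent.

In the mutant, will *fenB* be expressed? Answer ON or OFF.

VelG is non-functional in this strain, so it has no effect.
Shikimate is absent, so HolW is inactive.
Diaminopimelate is present, so FenN is inactive.
Required activator HolW is absent, so *temK* is not transcribed.
So TemK is not produced.
Autoinducer-2 is absent, so HolX is active.
No repressor is bound and HolX is active, so *fenB* is transcribed.

ON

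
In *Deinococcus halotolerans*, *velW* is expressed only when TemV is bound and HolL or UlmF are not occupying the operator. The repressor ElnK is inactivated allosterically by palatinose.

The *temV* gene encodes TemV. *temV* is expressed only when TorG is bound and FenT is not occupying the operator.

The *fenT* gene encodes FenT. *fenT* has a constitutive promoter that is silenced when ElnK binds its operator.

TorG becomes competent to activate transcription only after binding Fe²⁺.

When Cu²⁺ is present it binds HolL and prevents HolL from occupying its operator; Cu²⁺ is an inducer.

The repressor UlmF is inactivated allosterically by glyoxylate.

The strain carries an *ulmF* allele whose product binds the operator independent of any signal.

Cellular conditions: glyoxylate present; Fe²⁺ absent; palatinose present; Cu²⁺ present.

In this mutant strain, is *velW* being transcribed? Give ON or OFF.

Cu²⁺ is present, so HolL is inactive.
Fe²⁺ is absent, so TorG is inactive.
Palatinose is present, so ElnK is inactive.
With no repressor bound, *fenT* is transcribed.
So FenT is produced and active.
With repressor FenT bound, *temV* is not transcribed.
So TemV is not produced.
UlmF is constitutively active in this strain.
With repressor UlmF bound, *velW* is not transcribed.

OFF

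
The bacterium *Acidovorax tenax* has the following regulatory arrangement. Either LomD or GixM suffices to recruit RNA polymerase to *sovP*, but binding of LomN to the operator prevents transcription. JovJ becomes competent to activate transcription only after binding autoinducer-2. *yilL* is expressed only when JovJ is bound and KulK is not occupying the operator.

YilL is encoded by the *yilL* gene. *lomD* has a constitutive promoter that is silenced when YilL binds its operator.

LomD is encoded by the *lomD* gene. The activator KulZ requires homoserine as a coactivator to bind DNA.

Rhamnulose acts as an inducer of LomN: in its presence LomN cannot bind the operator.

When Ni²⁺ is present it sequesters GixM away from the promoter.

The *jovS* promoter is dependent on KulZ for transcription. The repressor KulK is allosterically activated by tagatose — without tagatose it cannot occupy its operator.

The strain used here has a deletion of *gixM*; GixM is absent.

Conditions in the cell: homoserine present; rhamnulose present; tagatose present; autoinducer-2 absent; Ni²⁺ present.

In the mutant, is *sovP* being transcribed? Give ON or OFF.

Tagatose is present, so KulK is active.
Autoinducer-2 is absent, so JovJ is inactive.
With repressor KulK bound, *yilL* is not transcribed.
So YilL is not produced.
With no repressor bound, *lomD* is transcribed.
So LomD is produced and active.
Rhamnulose is present, so LomN is inactive.
GixM is non-functional in this strain, so it has no effect.
Activator LomD is present, so *sovP* is transcribed.

ON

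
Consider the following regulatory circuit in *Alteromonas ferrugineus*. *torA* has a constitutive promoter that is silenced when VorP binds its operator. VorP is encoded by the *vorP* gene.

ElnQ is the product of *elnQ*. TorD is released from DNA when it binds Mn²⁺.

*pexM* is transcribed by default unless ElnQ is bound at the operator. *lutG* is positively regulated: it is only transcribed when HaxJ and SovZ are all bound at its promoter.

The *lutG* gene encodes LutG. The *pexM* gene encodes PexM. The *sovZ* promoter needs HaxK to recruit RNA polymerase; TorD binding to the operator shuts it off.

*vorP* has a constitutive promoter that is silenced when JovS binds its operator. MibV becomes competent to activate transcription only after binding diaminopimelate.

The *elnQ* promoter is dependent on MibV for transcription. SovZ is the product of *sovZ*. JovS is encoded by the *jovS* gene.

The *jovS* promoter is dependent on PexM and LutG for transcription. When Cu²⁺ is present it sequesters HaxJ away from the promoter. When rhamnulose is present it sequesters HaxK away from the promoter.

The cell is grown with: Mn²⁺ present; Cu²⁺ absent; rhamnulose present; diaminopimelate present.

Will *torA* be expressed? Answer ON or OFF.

Diaminopimelate is present, so MibV is active.
No repressor is bound and MibV is active, so *elnQ* is transcribed.
So ElnQ is produced and active.
With repressor ElnQ bound, *pexM* is not transcribed.
So PexM is not produced.
Cu²⁺ is absent, so HaxJ is active.
Mn²⁺ is present, so TorD is inactive.
Rhamnulose is present, so HaxK is inactive.
Required activator HaxK is absent, so *sovZ* is not transcribed.
So SovZ is not produced.
Required activator SovZ is absent, so *lutG* is not transcribed.
So LutG is not produced.
Required activator PexM is absent, so *jovS* is not transcribed.
So JovS is not produced.
With no repressor bound, *vorP* is transcribed.
So VorP is produced and active.
With repressor VorP bound, *torA* is not transcribed.

OFF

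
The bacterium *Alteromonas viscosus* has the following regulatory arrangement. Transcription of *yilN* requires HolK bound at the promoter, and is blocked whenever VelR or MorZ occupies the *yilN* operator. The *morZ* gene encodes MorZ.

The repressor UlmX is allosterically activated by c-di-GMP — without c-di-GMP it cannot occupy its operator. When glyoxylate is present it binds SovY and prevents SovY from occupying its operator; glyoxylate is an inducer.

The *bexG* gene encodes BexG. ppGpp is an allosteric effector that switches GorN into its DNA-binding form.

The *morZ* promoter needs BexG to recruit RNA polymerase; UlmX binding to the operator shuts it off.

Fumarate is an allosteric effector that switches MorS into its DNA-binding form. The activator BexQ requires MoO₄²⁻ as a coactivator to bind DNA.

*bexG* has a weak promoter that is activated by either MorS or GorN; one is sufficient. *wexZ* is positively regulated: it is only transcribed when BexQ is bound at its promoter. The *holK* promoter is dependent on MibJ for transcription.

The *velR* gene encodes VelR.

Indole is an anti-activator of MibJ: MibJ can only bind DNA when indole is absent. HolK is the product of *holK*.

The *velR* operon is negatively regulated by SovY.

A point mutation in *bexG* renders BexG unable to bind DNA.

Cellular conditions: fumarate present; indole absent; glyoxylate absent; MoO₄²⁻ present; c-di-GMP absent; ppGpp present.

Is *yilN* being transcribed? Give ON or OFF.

Glyoxylate is absent, so SovY is active.
With repressor SovY bound, *velR* is not transcribed.
So VelR is not produced.
BexG is non-functional in this strain, so it has no effect.
c-di-GMP is absent, so UlmX is inactive.
Required activator BexG is absent, so *morZ* is not transcribed.
So MorZ is not produced.
Indole is absent, so MibJ is active.
No repressor is bound and MibJ is active, so *holK* is transcribed.
So HolK is produced and active.
No repressor is bound and HolK is active, so *yilN* is transcribed.

ON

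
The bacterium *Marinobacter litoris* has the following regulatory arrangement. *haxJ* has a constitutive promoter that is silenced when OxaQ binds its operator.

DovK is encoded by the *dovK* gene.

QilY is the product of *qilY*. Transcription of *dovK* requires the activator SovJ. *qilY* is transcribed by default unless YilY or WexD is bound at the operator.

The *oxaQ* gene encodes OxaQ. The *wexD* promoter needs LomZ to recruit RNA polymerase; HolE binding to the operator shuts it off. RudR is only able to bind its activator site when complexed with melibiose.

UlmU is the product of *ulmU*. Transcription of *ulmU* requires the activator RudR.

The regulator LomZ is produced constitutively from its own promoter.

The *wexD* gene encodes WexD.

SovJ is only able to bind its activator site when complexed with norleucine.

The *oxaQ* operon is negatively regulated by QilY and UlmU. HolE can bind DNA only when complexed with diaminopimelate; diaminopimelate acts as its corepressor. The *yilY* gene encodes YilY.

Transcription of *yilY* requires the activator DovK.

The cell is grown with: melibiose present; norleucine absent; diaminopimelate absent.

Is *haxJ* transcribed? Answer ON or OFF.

ON

Norleucine is absent, so SovJ is inactive.
Required activator SovJ is absent, so *dovK* is not transcribed.
So DovK is not produced.
Required activator DovK is absent, so *yilY* is not transcribed.
So YilY is not produced.
Diaminopimelate is absent, so HolE is inactive.
LomZ is produced constitutively and is active.
No repressor is bound and LomZ is active, so *wexD* is transcribed.
So WexD is produced and active.
With repressor WexD bound, *qilY* is not transcribed.
So QilY is not produced.
Melibiose is present, so RudR is active.
No repressor is bound and RudR is active, so *ulmU* is transcribed.
So UlmU is produced and active.
With repressor UlmU bound, *oxaQ* is not transcribed.
So OxaQ is not produced.
With no repressor bound, *haxJ* is transcribed.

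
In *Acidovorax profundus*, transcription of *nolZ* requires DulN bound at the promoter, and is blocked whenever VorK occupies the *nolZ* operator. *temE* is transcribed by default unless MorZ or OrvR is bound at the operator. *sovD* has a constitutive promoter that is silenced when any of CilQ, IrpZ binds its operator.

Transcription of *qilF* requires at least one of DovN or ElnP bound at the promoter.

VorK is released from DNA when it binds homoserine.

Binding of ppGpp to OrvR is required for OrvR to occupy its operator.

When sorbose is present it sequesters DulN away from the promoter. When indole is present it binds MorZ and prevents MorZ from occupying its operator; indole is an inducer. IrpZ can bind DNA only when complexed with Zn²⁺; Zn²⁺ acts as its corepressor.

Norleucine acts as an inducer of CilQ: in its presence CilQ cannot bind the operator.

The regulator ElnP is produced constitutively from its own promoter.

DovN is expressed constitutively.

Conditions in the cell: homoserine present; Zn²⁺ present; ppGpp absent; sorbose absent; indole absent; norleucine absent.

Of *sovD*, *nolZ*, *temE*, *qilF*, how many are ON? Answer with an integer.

2

Norleucine is absent, so CilQ is active.
Zn²⁺ is present, so IrpZ is active.
With repressor CilQ bound, *sovD* is not transcribed.
→ *sovD* is OFF.
Sorbose is absent, so DulN is active.
Homoserine is present, so VorK is inactive.
No repressor is bound and DulN is active, so *nolZ* is transcribed.
→ *nolZ* is ON.
Indole is absent, so MorZ is active.
ppGpp is absent, so OrvR is inactive.
With repressor MorZ bound, *temE* is not transcribed.
→ *temE* is OFF.
DovN is produced constitutively and is active.
ElnP is produced constitutively and is active.
Activator DovN is present, so *qilF* is transcribed.
→ *qilF* is ON.
2 of the 4 genes are transcribed.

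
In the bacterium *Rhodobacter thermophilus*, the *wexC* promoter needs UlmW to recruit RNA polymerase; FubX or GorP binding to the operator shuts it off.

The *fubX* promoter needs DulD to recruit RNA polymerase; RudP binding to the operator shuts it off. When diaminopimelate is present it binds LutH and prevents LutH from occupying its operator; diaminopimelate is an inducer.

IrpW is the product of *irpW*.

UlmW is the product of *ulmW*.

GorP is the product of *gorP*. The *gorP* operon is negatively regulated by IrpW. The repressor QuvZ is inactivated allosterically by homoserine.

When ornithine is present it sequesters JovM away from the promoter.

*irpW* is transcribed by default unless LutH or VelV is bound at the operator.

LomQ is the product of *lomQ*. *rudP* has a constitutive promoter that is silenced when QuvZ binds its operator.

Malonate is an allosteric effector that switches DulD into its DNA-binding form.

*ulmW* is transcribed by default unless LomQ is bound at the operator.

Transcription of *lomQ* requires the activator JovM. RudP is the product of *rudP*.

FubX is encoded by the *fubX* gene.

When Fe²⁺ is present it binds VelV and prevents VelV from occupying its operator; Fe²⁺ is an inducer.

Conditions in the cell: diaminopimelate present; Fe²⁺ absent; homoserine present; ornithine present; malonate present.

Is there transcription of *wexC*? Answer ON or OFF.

OFF

Malonate is present, so DulD is active.
Homoserine is present, so QuvZ is inactive.
With no repressor bound, *rudP* is transcribed.
So RudP is produced and active.
With repressor RudP bound, *fubX* is not transcribed.
So FubX is not produced.
Ornithine is present, so JovM is inactive.
Required activator JovM is absent, so *lomQ* is not transcribed.
So LomQ is not produced.
With no repressor bound, *ulmW* is transcribed.
So UlmW is produced and active.
Diaminopimelate is present, so LutH is inactive.
Fe²⁺ is absent, so VelV is active.
With repressor VelV bound, *irpW* is not transcribed.
So IrpW is not produced.
With no repressor bound, *gorP* is transcribed.
So GorP is produced and active.
With repressor GorP bound, *wexC* is not transcribed.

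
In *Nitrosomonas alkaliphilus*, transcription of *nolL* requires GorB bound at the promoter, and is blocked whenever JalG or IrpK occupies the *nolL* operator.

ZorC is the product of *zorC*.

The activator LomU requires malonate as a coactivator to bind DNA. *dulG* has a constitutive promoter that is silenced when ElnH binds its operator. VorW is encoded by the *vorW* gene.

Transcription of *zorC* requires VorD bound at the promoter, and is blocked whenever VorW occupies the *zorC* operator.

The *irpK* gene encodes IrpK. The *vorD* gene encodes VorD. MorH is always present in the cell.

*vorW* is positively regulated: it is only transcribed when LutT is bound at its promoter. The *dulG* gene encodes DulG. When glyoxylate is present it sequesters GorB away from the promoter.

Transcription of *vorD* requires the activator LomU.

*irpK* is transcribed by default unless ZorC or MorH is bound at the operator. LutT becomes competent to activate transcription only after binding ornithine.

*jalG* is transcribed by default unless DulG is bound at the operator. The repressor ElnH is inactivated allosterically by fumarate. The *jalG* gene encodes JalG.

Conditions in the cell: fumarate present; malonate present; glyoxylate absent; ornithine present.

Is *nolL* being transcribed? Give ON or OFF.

ON

Glyoxylate is absent, so GorB is active.
Fumarate is present, so ElnH is inactive.
With no repressor bound, *dulG* is transcribed.
So DulG is produced and active.
With repressor DulG bound, *jalG* is not transcribed.
So JalG is not produced.
Malonate is present, so LomU is active.
No repressor is bound and LomU is active, so *vorD* is transcribed.
So VorD is produced and active.
Ornithine is present, so LutT is active.
No repressor is bound and LutT is active, so *vorW* is transcribed.
So VorW is produced and active.
With repressor VorW bound, *zorC* is not transcribed.
So ZorC is not produced.
MorH is produced constitutively and is active.
With repressor MorH bound, *irpK* is not transcribed.
So IrpK is not produced.
No repressor is bound and GorB is active, so *nolL* is transcribed.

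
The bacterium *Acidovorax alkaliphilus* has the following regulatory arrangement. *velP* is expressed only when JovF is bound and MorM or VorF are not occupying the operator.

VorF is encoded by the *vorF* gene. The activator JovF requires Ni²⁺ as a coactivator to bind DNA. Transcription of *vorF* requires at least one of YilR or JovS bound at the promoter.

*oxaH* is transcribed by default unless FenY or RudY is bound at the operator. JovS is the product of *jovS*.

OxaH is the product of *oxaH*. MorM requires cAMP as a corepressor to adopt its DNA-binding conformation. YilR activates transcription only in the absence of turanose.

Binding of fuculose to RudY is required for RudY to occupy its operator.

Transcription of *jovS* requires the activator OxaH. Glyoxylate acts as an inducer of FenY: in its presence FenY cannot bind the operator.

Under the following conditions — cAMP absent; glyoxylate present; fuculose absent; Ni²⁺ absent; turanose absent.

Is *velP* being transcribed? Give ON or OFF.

OFF

cAMP is absent, so MorM is inactive.
Turanose is absent, so YilR is active.
Glyoxylate is present, so FenY is inactive.
Fuculose is absent, so RudY is inactive.
With no repressor bound, *oxaH* is transcribed.
So OxaH is produced and active.
No repressor is bound and OxaH is active, so *jovS* is transcribed.
So JovS is produced and active.
Activator YilR is present, so *vorF* is transcribed.
So VorF is produced and active.
Ni²⁺ is absent, so JovF is inactive.
With repressor VorF bound, *velP* is not transcribed.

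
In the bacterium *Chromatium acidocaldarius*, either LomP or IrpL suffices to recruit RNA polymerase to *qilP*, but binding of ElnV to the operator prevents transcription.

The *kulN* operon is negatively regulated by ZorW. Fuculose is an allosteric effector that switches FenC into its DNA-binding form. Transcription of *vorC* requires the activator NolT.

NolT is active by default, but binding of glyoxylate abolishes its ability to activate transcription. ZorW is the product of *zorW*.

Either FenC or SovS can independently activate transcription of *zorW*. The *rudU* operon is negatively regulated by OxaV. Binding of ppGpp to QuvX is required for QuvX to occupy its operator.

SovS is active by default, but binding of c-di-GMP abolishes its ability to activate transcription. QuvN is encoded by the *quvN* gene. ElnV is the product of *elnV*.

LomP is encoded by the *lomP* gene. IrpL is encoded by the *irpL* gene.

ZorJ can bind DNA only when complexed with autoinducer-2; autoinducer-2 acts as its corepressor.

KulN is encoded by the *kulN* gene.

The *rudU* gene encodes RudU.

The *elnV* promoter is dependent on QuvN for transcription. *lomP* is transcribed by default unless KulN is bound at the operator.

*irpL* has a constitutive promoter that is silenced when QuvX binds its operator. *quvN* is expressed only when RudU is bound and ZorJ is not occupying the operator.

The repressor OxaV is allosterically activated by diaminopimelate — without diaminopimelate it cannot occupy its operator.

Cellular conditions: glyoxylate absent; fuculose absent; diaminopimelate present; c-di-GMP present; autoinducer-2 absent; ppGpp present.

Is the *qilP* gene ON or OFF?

Fuculose is absent, so FenC is inactive.
c-di-GMP is present, so SovS is inactive.
No activator is available at the *zorW* promoter, so *zorW* is not transcribed.
So ZorW is not produced.
With no repressor bound, *kulN* is transcribed.
So KulN is produced and active.
With repressor KulN bound, *lomP* is not transcribed.
So LomP is not produced.
ppGpp is present, so QuvX is active.
With repressor QuvX bound, *irpL* is not transcribed.
So IrpL is not produced.
Autoinducer-2 is absent, so ZorJ is inactive.
Diaminopimelate is present, so OxaV is active.
With repressor OxaV bound, *rudU* is not transcribed.
So RudU is not produced.
Required activator RudU is absent, so *quvN* is not transcribed.
So QuvN is not produced.
Required activator QuvN is absent, so *elnV* is not transcribed.
So ElnV is not produced.
No activator is available at the *qilP* promoter, so *qilP* is not transcribed.

OFF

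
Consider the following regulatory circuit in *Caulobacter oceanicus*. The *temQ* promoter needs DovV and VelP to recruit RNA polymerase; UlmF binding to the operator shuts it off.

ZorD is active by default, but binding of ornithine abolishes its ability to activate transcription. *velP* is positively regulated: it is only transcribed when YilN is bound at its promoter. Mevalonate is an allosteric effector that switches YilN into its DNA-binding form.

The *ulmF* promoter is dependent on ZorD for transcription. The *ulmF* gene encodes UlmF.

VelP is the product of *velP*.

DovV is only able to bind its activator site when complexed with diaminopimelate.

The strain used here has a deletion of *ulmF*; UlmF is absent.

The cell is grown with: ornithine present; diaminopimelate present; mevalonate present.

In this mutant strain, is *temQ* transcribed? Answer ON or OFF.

ON

Diaminopimelate is present, so DovV is active.
Mevalonate is present, so YilN is active.
No repressor is bound and YilN is active, so *velP* is transcribed.
So VelP is produced and active.
UlmF is non-functional in this strain, so it has no effect.
No repressor is bound and DovV and VelP are active, so *temQ* is transcribed.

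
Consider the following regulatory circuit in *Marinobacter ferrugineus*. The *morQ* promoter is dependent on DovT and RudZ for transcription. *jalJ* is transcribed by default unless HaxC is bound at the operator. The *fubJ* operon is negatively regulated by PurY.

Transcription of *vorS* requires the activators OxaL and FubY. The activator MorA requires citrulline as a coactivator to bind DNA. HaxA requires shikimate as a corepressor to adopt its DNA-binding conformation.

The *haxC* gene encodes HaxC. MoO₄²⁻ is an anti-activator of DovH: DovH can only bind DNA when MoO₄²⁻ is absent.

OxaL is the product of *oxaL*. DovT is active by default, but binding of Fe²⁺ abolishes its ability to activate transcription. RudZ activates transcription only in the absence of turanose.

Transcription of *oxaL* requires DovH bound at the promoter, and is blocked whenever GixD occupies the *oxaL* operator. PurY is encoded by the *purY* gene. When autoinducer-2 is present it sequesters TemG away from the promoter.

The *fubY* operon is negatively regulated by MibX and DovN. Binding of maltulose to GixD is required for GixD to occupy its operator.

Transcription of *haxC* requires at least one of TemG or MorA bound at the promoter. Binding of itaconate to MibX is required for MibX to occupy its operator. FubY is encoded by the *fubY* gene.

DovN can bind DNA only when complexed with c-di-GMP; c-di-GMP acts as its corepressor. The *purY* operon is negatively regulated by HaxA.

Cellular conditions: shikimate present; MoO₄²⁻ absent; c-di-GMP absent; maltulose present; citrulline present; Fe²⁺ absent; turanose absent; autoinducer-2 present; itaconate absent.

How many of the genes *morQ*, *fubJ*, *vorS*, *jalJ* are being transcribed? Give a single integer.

2

Fe²⁺ is absent, so DovT is active.
Turanose is absent, so RudZ is active.
No repressor is bound and DovT and RudZ are active, so *morQ* is transcribed.
→ *morQ* is ON.
Shikimate is present, so HaxA is active.
With repressor HaxA bound, *purY* is not transcribed.
So PurY is not produced.
With no repressor bound, *fubJ* is transcribed.
→ *fubJ* is ON.
MoO₄²⁻ is absent, so DovH is active.
Maltulose is present, so GixD is active.
With repressor GixD bound, *oxaL* is not transcribed.
So OxaL is not produced.
Itaconate is absent, so MibX is inactive.
c-di-GMP is absent, so DovN is inactive.
With no repressor bound, *fubY* is transcribed.
So FubY is produced and active.
Required activator OxaL is absent, so *vorS* is not transcribed.
→ *vorS* is OFF.
Autoinducer-2 is present, so TemG is inactive.
Citrulline is present, so MorA is active.
Activator MorA is present, so *haxC* is transcribed.
So HaxC is produced and active.
With repressor HaxC bound, *jalJ* is not transcribed.
→ *jalJ* is OFF.
2 of the 4 genes are transcribed.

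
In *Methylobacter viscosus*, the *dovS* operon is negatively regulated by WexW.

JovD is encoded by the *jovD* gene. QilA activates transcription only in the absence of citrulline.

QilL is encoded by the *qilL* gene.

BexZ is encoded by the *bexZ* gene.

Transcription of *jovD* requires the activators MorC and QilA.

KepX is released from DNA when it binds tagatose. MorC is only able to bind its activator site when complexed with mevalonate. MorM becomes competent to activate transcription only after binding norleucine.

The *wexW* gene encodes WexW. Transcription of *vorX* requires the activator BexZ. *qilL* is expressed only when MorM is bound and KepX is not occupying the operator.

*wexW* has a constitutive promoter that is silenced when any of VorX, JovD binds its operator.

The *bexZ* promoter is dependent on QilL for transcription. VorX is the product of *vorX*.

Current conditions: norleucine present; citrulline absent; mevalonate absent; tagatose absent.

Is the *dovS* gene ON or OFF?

Norleucine is present, so MorM is active.
Tagatose is absent, so KepX is active.
With repressor KepX bound, *qilL* is not transcribed.
So QilL is not produced.
Required activator QilL is absent, so *bexZ* is not transcribed.
So BexZ is not produced.
Required activator BexZ is absent, so *vorX* is not transcribed.
So VorX is not produced.
Mevalonate is absent, so MorC is inactive.
Citrulline is absent, so QilA is active.
Required activator MorC is absent, so *jovD* is not transcribed.
So JovD is not produced.
With no repressor bound, *wexW* is transcribed.
So WexW is produced and active.
With repressor WexW bound, *dovS* is not transcribed.

OFF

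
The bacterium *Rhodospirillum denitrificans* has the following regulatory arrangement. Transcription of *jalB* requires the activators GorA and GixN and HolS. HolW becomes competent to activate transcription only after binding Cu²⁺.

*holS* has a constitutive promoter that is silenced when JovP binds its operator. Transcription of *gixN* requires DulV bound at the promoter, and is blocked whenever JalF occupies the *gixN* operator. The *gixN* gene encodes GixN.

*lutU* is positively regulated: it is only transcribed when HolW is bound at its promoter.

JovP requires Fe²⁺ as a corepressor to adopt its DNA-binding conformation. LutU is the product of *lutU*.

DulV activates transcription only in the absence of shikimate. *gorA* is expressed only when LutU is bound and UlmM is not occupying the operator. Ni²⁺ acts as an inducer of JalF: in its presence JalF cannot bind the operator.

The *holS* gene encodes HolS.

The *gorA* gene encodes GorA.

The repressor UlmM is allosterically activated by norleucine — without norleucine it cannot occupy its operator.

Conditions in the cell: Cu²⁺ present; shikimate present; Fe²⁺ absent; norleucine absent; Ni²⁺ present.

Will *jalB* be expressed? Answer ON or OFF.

OFF

Norleucine is absent, so UlmM is inactive.
Cu²⁺ is present, so HolW is active.
No repressor is bound and HolW is active, so *lutU* is transcribed.
So LutU is produced and active.
No repressor is bound and LutU is active, so *gorA* is transcribed.
So GorA is produced and active.
Ni²⁺ is present, so JalF is inactive.
Shikimate is present, so DulV is inactive.
Required activator DulV is absent, so *gixN* is not transcribed.
So GixN is not produced.
Fe²⁺ is absent, so JovP is inactive.
With no repressor bound, *holS* is transcribed.
So HolS is produced and active.
Required activator GixN is absent, so *jalB* is not transcribed.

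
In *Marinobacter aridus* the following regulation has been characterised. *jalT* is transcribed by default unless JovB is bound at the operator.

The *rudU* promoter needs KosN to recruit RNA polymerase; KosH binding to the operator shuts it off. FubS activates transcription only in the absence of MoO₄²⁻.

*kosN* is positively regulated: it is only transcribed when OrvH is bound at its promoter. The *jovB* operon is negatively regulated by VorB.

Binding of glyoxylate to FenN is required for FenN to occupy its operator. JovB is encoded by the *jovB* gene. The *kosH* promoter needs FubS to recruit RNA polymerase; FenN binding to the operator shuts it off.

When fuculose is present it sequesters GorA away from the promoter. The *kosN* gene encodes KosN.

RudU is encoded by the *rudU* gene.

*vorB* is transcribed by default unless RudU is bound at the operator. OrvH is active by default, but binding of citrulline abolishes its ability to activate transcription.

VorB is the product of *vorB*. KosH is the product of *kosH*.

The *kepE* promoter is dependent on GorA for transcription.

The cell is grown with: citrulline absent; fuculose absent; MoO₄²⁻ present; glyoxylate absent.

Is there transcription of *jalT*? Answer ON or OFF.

OFF

MoO₄²⁻ is present, so FubS is inactive.
Glyoxylate is absent, so FenN is inactive.
Required activator FubS is absent, so *kosH* is not transcribed.
So KosH is not produced.
Citrulline is absent, so OrvH is active.
No repressor is bound and OrvH is active, so *kosN* is transcribed.
So KosN is produced and active.
No repressor is bound and KosN is active, so *rudU* is transcribed.
So RudU is produced and active.
With repressor RudU bound, *vorB* is not transcribed.
So VorB is not produced.
With no repressor bound, *jovB* is transcribed.
So JovB is produced and active.
With repressor JovB bound, *jalT* is not transcribed.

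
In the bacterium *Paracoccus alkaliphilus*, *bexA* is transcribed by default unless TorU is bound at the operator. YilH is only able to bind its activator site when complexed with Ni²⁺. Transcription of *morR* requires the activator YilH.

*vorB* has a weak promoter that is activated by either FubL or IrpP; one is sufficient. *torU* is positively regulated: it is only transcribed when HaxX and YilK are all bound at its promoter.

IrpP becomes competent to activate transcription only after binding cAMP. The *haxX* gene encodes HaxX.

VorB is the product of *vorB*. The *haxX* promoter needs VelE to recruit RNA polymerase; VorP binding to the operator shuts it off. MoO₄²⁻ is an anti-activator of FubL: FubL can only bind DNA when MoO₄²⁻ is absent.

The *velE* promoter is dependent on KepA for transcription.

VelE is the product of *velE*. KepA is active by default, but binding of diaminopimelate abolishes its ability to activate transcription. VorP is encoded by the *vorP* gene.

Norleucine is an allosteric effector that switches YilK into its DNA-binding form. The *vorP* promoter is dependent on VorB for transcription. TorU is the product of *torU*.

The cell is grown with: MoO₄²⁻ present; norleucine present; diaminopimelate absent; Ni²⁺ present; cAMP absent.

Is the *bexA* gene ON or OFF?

OFF

MoO₄²⁻ is present, so FubL is inactive.
cAMP is absent, so IrpP is inactive.
No activator is available at the *vorB* promoter, so *vorB* is not transcribed.
So VorB is not produced.
Required activator VorB is absent, so *vorP* is not transcribed.
So VorP is not produced.
Diaminopimelate is absent, so KepA is active.
No repressor is bound and KepA is active, so *velE* is transcribed.
So VelE is produced and active.
No repressor is bound and VelE is active, so *haxX* is transcribed.
So HaxX is produced and active.
Norleucine is present, so YilK is active.
No repressor is bound and HaxX and YilK are active, so *torU* is transcribed.
So TorU is produced and active.
With repressor TorU bound, *bexA* is not transcribed.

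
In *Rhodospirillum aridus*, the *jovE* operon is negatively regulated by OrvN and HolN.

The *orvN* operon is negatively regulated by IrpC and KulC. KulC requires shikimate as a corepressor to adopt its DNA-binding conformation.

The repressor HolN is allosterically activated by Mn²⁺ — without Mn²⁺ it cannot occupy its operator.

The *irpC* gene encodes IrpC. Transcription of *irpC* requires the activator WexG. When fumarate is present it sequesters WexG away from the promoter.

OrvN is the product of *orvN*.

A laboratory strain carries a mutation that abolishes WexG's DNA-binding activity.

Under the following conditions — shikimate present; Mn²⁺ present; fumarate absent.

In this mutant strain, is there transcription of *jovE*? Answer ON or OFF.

OFF

WexG is non-functional in this strain, so it has no effect.
Required activator WexG is absent, so *irpC* is not transcribed.
So IrpC is not produced.
Shikimate is present, so KulC is active.
With repressor KulC bound, *orvN* is not transcribed.
So OrvN is not produced.
Mn²⁺ is present, so HolN is active.
With repressor HolN bound, *jovE* is not transcribed.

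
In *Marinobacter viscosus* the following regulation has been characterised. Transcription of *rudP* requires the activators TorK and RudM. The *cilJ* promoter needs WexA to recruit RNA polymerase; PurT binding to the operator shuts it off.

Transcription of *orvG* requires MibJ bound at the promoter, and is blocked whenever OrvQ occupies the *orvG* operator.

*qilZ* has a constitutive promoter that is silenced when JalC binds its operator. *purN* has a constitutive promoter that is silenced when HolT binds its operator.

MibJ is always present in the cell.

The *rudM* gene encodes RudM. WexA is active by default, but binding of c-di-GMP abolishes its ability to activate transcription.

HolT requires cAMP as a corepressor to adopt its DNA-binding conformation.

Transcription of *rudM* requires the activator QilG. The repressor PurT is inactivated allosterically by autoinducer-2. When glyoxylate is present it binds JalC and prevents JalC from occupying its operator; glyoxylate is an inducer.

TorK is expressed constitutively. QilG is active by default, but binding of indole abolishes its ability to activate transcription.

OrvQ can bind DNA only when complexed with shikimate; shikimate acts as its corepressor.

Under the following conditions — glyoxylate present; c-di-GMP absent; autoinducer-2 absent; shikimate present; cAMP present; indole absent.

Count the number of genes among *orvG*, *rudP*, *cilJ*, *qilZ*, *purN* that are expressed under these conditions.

MibJ is produced constitutively and is active.
Shikimate is present, so OrvQ is active.
With repressor OrvQ bound, *orvG* is not transcribed.
→ *orvG* is OFF.
TorK is produced constitutively and is active.
Indole is absent, so QilG is active.
No repressor is bound and QilG is active, so *rudM* is transcribed.
So RudM is produced and active.
No repressor is bound and TorK and RudM are active, so *rudP* is transcribed.
→ *rudP* is ON.
Autoinducer-2 is absent, so PurT is active.
c-di-GMP is absent, so WexA is active.
With repressor PurT bound, *cilJ* is not transcribed.
→ *cilJ* is OFF.
Glyoxylate is present, so JalC is inactive.
With no repressor bound, *qilZ* is transcribed.
→ *qilZ* is ON.
cAMP is present, so HolT is active.
With repressor HolT bound, *purN* is not transcribed.
→ *purN* is OFF.
2 of the 5 genes are transcribed.

2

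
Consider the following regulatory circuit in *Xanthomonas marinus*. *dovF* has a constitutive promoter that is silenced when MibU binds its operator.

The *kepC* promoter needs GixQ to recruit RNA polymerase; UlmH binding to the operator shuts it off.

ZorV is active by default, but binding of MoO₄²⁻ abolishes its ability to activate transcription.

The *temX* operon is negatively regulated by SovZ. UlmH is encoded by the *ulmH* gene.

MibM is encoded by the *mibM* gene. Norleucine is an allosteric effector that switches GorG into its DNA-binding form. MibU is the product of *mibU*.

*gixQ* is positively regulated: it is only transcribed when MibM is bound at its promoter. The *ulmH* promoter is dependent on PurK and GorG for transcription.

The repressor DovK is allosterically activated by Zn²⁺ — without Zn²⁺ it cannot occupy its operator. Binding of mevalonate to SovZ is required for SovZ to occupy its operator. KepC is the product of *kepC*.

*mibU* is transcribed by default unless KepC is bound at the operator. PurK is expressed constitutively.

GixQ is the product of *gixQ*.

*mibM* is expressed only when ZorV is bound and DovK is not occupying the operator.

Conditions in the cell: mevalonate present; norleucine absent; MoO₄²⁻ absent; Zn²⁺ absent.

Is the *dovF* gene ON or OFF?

Zn²⁺ is absent, so DovK is inactive.
MoO₄²⁻ is absent, so ZorV is active.
No repressor is bound and ZorV is active, so *mibM* is transcribed.
So MibM is produced and active.
No repressor is bound and MibM is active, so *gixQ* is transcribed.
So GixQ is produced and active.
PurK is produced constitutively and is active.
Norleucine is absent, so GorG is inactive.
Required activator GorG is absent, so *ulmH* is not transcribed.
So UlmH is not produced.
No repressor is bound and GixQ is active, so *kepC* is transcribed.
So KepC is produced and active.
With repressor KepC bound, *mibU* is not transcribed.
So MibU is not produced.
With no repressor bound, *dovF* is transcribed.

ON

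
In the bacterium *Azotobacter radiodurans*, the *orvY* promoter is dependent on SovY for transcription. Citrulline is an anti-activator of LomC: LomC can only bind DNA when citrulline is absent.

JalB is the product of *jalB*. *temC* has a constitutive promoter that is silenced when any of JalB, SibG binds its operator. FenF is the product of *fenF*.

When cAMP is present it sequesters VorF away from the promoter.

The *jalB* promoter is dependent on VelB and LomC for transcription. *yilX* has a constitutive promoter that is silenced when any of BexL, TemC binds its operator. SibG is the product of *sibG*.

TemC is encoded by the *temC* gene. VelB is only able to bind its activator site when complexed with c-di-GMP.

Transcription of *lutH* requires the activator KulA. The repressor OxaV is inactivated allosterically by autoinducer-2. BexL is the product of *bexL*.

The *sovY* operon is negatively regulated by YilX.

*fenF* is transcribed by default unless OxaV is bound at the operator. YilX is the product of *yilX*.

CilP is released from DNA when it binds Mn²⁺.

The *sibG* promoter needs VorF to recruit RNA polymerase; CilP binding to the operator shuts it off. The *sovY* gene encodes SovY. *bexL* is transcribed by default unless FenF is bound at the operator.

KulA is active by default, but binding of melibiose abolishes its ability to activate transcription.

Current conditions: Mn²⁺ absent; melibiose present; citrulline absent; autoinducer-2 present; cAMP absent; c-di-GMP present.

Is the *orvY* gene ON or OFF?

OFF

Autoinducer-2 is present, so OxaV is inactive.
With no repressor bound, *fenF* is transcribed.
So FenF is produced and active.
With repressor FenF bound, *bexL* is not transcribed.
So BexL is not produced.
c-di-GMP is present, so VelB is active.
Citrulline is absent, so LomC is active.
No repressor is bound and VelB and LomC are active, so *jalB* is transcribed.
So JalB is produced and active.
Mn²⁺ is absent, so CilP is active.
cAMP is absent, so VorF is active.
With repressor CilP bound, *sibG* is not transcribed.
So SibG is not produced.
With repressor JalB bound, *temC* is not transcribed.
So TemC is not produced.
With no repressor bound, *yilX* is transcribed.
So YilX is produced and active.
With repressor YilX bound, *sovY* is not transcribed.
So SovY is not produced.
Required activator SovY is absent, so *orvY* is not transcribed.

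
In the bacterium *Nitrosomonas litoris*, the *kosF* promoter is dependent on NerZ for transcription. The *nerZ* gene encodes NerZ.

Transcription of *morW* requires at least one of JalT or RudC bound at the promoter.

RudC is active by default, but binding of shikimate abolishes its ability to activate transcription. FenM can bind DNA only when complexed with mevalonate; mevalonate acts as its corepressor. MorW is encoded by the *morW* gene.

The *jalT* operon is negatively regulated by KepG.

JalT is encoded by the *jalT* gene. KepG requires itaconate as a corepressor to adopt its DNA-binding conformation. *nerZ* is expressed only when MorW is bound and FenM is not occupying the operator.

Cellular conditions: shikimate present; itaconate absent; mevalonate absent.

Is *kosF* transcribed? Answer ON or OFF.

Itaconate is absent, so KepG is inactive.
With no repressor bound, *jalT* is transcribed.
So JalT is produced and active.
Shikimate is present, so RudC is inactive.
Activator JalT is present, so *morW* is transcribed.
So MorW is produced and active.
Mevalonate is absent, so FenM is inactive.
No repressor is bound and MorW is active, so *nerZ* is transcribed.
So NerZ is produced and active.
No repressor is bound and NerZ is active, so *kosF* is transcribed.

ON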